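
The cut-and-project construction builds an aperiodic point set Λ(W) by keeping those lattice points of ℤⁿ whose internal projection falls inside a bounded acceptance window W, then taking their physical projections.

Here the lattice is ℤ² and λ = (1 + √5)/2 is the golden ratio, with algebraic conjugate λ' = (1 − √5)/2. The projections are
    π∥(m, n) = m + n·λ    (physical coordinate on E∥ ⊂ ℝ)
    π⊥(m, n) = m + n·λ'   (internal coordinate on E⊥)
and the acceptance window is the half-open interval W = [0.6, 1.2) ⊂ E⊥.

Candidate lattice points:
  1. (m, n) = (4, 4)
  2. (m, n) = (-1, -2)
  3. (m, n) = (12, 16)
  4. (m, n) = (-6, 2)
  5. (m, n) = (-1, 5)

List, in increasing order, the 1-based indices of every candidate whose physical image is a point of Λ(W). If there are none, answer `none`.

Numerically λ ≈ 1.61803 and λ' = −1/λ ≈ -0.61803.
candidate 1: (m,n)=(4,4) → π∥ = 4+4·λ ≈ 10.47214, π⊥ = 4+4·λ' ≈ 1.52786 ∉ [0.6, 1.2) ⇒ out
candidate 2: (m,n)=(-1,-2) → π∥ = -1-2·λ ≈ -4.23607, π⊥ = -1-2·λ' ≈ 0.23607 ∉ [0.6, 1.2) ⇒ out
candidate 3: (m,n)=(12,16) → π∥ = 12+16·λ ≈ 37.88854, π⊥ = 12+16·λ' ≈ 2.11146 ∉ [0.6, 1.2) ⇒ out
candidate 4: (m,n)=(-6,2) → π∥ = -6+2·λ ≈ -2.76393, π⊥ = -6+2·λ' ≈ -7.23607 ∉ [0.6, 1.2) ⇒ out
candidate 5: (m,n)=(-1,5) → π∥ = -1+5·λ ≈ 7.09017, π⊥ = -1+5·λ' ≈ -4.09017 ∉ [0.6, 1.2) ⇒ out

none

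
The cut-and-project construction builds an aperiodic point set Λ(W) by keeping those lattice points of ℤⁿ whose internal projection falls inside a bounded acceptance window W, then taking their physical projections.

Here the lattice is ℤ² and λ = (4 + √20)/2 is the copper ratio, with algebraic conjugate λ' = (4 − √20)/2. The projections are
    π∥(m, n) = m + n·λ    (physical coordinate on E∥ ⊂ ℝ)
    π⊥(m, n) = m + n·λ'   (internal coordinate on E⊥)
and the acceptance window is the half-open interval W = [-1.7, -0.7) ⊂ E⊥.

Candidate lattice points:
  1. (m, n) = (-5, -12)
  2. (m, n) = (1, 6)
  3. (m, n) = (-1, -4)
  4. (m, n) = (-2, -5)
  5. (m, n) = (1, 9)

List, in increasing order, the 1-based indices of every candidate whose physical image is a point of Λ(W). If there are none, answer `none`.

Compute λ' = (4−√20)/2 = -0.2361, so π⊥(m,n) = m -0.2361·n.
#1 (-5,-12): internal coord -5 + (-12)·λ' = -2.1672; -2.1672 ∉ [-1.7, -0.7) → out
#2 (1,6): internal coord 1 + (6)·λ' = -0.4164; -0.4164 ∉ [-1.7, -0.7) → out
#3 (-1,-4): internal coord -1 + (-4)·λ' = -0.0557; -0.0557 ∉ [-1.7, -0.7) → out
#4 (-2,-5): internal coord -2 + (-5)·λ' = -0.8197; -0.8197 ∈ [-1.7, -0.7) → IN Λ
#5 (1,9): internal coord 1 + (9)·λ' = -1.1246; -1.1246 ∈ [-1.7, -0.7) → IN Λ

4, 5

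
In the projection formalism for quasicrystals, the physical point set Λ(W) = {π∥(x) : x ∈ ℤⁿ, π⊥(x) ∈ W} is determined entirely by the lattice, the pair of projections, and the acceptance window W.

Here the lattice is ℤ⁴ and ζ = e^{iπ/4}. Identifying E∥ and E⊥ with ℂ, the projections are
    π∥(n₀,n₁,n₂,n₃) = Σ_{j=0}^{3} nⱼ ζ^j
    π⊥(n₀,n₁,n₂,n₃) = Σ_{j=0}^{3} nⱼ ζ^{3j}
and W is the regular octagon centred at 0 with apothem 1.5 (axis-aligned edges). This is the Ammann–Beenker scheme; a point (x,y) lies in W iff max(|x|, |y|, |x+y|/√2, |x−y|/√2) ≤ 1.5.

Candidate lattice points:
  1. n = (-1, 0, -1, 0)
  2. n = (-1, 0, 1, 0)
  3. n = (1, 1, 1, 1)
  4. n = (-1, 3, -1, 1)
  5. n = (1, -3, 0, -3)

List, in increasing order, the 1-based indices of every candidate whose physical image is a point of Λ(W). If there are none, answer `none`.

Internal map: ζ^{3j} for j=0..3 gives (1,0), (−√2/2,√2/2), (0,−1), (√2/2,√2/2).
candidate 1: n = (-1, 0, -1, 0) → π⊥ ≈ (-1.00000, +1.00000); max(|x|,|y|,|x±y|/√2) = 1.41421 ≤ 1.5 ⇒ ∈ W
candidate 2: n = (-1, 0, 1, 0) → π⊥ ≈ (-1.00000, -1.00000); max(|x|,|y|,|x±y|/√2) = 1.41421 ≤ 1.5 ⇒ ∈ W
candidate 3: n = (1, 1, 1, 1) → π⊥ ≈ (+1.00000, +0.41421); max(|x|,|y|,|x±y|/√2) = 1.00000 ≤ 1.5 ⇒ ∈ W
candidate 4: n = (-1, 3, -1, 1) → π⊥ ≈ (-2.41421, +3.82843); max(|x|,|y|,|x±y|/√2) = 4.41421 > 1.5 ⇒ ∉ W
candidate 5: n = (1, -3, 0, -3) → π⊥ ≈ (+1.00000, -4.24264); max(|x|,|y|,|x±y|/√2) = 4.24264 > 1.5 ⇒ ∉ W

1, 2, 3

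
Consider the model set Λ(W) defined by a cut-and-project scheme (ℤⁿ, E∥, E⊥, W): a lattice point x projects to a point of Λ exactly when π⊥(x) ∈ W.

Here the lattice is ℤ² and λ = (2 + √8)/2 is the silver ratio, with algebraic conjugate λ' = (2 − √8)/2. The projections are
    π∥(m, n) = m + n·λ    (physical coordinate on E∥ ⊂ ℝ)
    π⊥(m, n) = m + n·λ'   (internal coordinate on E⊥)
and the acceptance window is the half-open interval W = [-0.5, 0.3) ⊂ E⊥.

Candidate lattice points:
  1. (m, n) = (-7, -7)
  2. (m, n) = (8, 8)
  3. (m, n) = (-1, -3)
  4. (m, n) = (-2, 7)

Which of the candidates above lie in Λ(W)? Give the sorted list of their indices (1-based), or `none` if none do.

3

Numerically λ ≈ 2.414214 and λ' = −1/λ ≈ -0.414214.
candidate 1: (m,n)=(-7,-7) → π∥ = -7-7·λ ≈ -23.899495, π⊥ = -7-7·λ' ≈ -4.100505 ∉ [-0.5, 0.3) ⇒ out
candidate 2: (m,n)=(8,8) → π∥ = 8+8·λ ≈ 27.313708, π⊥ = 8+8·λ' ≈ 4.686292 ∉ [-0.5, 0.3) ⇒ out
candidate 3: (m,n)=(-1,-3) → π∥ = -1-3·λ ≈ -8.242641, π⊥ = -1-3·λ' ≈ 0.242641 ∈ [-0.5, 0.3) ⇒ IN Λ
candidate 4: (m,n)=(-2,7) → π∥ = -2+7·λ ≈ 14.899495, π⊥ = -2+7·λ' ≈ -4.899495 ∉ [-0.5, 0.3) ⇒ out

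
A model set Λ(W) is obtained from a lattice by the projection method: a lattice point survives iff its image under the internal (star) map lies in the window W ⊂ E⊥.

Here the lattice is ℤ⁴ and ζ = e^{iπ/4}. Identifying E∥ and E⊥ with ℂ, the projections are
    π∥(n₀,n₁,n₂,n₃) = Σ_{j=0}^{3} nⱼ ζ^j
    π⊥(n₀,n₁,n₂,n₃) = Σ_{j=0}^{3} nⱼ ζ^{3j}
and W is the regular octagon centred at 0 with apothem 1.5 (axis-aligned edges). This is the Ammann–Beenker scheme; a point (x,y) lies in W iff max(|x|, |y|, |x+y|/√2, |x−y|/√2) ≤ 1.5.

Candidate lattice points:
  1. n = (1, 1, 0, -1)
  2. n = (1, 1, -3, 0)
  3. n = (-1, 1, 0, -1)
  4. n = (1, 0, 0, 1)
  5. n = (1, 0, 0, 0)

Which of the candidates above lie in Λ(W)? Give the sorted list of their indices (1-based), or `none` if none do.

1, 5

Internal map: ζ^{3j} for j=0..3 gives (1,0), (−√2/2,√2/2), (0,−1), (√2/2,√2/2).
candidate 1: n = (1, 1, 0, -1) → π⊥ ≈ (-0.414214, +0.000000); max(|x|,|y|,|x±y|/√2) = 0.414214 ≤ 1.5 ⇒ ∈ W
candidate 2: n = (1, 1, -3, 0) → π⊥ ≈ (+0.292893, +3.707107); max(|x|,|y|,|x±y|/√2) = 3.707107 > 1.5 ⇒ ∉ W
candidate 3: n = (-1, 1, 0, -1) → π⊥ ≈ (-2.414214, +0.000000); max(|x|,|y|,|x±y|/√2) = 2.414214 > 1.5 ⇒ ∉ W
candidate 4: n = (1, 0, 0, 1) → π⊥ ≈ (+1.707107, +0.707107); max(|x|,|y|,|x±y|/√2) = 1.707107 > 1.5 ⇒ ∉ W
candidate 5: n = (1, 0, 0, 0) → π⊥ ≈ (+1.000000, +0.000000); max(|x|,|y|,|x±y|/√2) = 1.000000 ≤ 1.5 ⇒ ∈ W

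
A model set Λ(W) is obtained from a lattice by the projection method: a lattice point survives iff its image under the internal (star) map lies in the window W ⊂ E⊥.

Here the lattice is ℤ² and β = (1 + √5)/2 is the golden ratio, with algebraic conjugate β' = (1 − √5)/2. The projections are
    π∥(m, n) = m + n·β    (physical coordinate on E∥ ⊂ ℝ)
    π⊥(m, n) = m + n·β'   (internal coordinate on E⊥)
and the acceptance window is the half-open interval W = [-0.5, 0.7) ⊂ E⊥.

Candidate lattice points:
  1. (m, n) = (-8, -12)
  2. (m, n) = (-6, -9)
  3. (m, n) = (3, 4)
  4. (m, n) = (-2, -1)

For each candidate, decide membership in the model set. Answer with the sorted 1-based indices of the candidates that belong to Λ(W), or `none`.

Numerically β ≈ 1.618034 and β' = −1/β ≈ -0.618034.
candidate 1: (m,n)=(-8,-12) → π∥ = -8-12·β ≈ -27.416408, π⊥ = -8-12·β' ≈ -0.583592 ∉ [-0.5, 0.7) ⇒ out
candidate 2: (m,n)=(-6,-9) → π∥ = -6-9·β ≈ -20.562306, π⊥ = -6-9·β' ≈ -0.437694 ∈ [-0.5, 0.7) ⇒ IN Λ
candidate 3: (m,n)=(3,4) → π∥ = 3+4·β ≈ 9.472136, π⊥ = 3+4·β' ≈ 0.527864 ∈ [-0.5, 0.7) ⇒ IN Λ
candidate 4: (m,n)=(-2,-1) → π∥ = -2-1·β ≈ -3.618034, π⊥ = -2-1·β' ≈ -1.381966 ∉ [-0.5, 0.7) ⇒ out

2, 3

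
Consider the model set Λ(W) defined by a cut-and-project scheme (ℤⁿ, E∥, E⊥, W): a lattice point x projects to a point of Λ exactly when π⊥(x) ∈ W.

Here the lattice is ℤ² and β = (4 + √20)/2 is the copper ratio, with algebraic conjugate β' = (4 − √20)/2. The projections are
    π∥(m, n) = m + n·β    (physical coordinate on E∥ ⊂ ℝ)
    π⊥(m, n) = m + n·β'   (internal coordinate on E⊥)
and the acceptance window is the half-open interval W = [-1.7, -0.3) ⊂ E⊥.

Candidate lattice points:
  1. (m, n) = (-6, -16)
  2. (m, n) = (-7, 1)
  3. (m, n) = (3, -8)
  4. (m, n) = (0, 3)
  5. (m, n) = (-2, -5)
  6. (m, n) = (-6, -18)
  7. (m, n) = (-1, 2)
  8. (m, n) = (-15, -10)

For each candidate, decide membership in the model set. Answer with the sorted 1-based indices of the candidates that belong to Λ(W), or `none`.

β' = (4−√20)/2 ≈ -0.2361.
[1] lift (-6,-16): star map gives -2.2229; window check -1.7 ≤ -2.2229 < -0.3 is false → out
[2] lift (-7,1): star map gives -7.2361; window check -1.7 ≤ -7.2361 < -0.3 is false → out
[3] lift (3,-8): star map gives 4.8885; window check -1.7 ≤ 4.8885 < -0.3 is false → out
[4] lift (0,3): star map gives -0.7082; window check -1.7 ≤ -0.7082 < -0.3 is true → IN Λ
[5] lift (-2,-5): star map gives -0.8197; window check -1.7 ≤ -0.8197 < -0.3 is true → IN Λ
[6] lift (-6,-18): star map gives -1.7508; window check -1.7 ≤ -1.7508 < -0.3 is false → out
[7] lift (-1,2): star map gives -1.4721; window check -1.7 ≤ -1.4721 < -0.3 is true → IN Λ
[8] lift (-15,-10): star map gives -12.6393; window check -1.7 ≤ -12.6393 < -0.3 is false → out

4, 5, 7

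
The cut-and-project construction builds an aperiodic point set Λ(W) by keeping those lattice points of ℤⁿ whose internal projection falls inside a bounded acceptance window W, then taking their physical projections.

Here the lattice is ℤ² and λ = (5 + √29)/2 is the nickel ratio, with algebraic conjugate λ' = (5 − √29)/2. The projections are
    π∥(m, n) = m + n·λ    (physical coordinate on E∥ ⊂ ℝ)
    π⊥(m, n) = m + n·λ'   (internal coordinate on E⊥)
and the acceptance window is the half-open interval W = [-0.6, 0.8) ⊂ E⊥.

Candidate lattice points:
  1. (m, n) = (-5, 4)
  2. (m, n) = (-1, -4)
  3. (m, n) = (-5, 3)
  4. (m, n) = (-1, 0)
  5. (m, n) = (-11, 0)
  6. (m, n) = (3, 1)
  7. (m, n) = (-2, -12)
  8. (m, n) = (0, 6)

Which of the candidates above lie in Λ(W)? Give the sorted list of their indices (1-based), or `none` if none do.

2, 7

Compute λ' = (5−√29)/2 = -0.19258, so π⊥(m,n) = m -0.19258·n.
[1] lift (-5,4): star map gives -5.77033; window check -0.6 ≤ -5.77033 < 0.8 is false → out
[2] lift (-1,-4): star map gives -0.22967; window check -0.6 ≤ -0.22967 < 0.8 is true → IN Λ
[3] lift (-5,3): star map gives -5.57775; window check -0.6 ≤ -5.57775 < 0.8 is false → out
[4] lift (-1,0): star map gives -1.00000; window check -0.6 ≤ -1.00000 < 0.8 is false → out
[5] lift (-11,0): star map gives -11.00000; window check -0.6 ≤ -11.00000 < 0.8 is false → out
[6] lift (3,1): star map gives 2.80742; window check -0.6 ≤ 2.80742 < 0.8 is false → out
[7] lift (-2,-12): star map gives 0.31099; window check -0.6 ≤ 0.31099 < 0.8 is true → IN Λ
[8] lift (0,6): star map gives -1.15549; window check -0.6 ≤ -1.15549 < 0.8 is false → out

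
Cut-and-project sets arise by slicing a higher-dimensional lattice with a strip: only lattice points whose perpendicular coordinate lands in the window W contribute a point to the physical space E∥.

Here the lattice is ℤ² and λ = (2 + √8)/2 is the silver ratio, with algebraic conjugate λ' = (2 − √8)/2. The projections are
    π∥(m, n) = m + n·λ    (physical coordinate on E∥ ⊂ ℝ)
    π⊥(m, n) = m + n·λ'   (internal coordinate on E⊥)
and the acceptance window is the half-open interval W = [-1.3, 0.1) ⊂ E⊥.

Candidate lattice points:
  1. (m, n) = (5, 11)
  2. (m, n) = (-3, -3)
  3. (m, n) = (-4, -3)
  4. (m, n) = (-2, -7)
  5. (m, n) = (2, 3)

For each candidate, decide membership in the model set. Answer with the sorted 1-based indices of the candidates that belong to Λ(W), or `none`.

Compute λ' = (2−√8)/2 = -0.414214, so π⊥(m,n) = m -0.414214·n.
[1] lift (5,11): star map gives 0.443651; window check -1.3 ≤ 0.443651 < 0.1 is false → out
[2] lift (-3,-3): star map gives -1.757359; window check -1.3 ≤ -1.757359 < 0.1 is false → out
[3] lift (-4,-3): star map gives -2.757359; window check -1.3 ≤ -2.757359 < 0.1 is false → out
[4] lift (-2,-7): star map gives 0.899495; window check -1.3 ≤ 0.899495 < 0.1 is false → out
[5] lift (2,3): star map gives 0.757359; window check -1.3 ≤ 0.757359 < 0.1 is false → out

none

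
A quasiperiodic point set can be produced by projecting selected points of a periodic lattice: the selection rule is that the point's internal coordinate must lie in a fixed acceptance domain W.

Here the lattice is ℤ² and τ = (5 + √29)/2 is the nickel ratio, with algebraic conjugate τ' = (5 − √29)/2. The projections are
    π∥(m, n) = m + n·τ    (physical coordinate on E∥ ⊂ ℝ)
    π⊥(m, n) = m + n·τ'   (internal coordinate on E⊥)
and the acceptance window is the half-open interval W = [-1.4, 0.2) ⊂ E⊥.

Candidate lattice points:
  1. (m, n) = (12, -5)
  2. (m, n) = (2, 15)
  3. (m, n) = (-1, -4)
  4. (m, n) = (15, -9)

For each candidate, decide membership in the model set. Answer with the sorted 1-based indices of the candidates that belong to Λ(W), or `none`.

Compute τ' = (5−√29)/2 = -0.19258, so π⊥(m,n) = m -0.19258·n.
#1 (12,-5): internal coord 12 + (-5)·τ' = +12.96291; +12.96291 ∉ [-1.4, 0.2) → out
#2 (2,15): internal coord 2 + (15)·τ' = -0.88874; -0.88874 ∈ [-1.4, 0.2) → IN Λ
#3 (-1,-4): internal coord -1 + (-4)·τ' = -0.22967; -0.22967 ∈ [-1.4, 0.2) → IN Λ
#4 (15,-9): internal coord 15 + (-9)·τ' = +16.73324; +16.73324 ∉ [-1.4, 0.2) → out

2, 3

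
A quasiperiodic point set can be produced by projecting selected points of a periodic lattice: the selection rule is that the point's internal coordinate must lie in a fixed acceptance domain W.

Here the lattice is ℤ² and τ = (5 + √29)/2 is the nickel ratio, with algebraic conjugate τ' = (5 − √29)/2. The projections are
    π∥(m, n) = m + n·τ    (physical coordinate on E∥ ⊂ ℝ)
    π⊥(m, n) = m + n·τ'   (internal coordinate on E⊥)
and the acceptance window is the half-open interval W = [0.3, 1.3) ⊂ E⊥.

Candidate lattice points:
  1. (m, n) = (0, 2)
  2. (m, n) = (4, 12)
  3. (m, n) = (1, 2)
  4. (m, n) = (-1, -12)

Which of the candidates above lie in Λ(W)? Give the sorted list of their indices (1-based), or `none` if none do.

τ' = (5−√29)/2 ≈ -0.192582.
#1 (0,2): internal coord 0 + (2)·τ' = -0.385165; -0.385165 ∉ [0.3, 1.3) → out
#2 (4,12): internal coord 4 + (12)·τ' = +1.689011; +1.689011 ∉ [0.3, 1.3) → out
#3 (1,2): internal coord 1 + (2)·τ' = +0.614835; +0.614835 ∈ [0.3, 1.3) → IN Λ
#4 (-1,-12): internal coord -1 + (-12)·τ' = +1.310989; +1.310989 ∉ [0.3, 1.3) → out

3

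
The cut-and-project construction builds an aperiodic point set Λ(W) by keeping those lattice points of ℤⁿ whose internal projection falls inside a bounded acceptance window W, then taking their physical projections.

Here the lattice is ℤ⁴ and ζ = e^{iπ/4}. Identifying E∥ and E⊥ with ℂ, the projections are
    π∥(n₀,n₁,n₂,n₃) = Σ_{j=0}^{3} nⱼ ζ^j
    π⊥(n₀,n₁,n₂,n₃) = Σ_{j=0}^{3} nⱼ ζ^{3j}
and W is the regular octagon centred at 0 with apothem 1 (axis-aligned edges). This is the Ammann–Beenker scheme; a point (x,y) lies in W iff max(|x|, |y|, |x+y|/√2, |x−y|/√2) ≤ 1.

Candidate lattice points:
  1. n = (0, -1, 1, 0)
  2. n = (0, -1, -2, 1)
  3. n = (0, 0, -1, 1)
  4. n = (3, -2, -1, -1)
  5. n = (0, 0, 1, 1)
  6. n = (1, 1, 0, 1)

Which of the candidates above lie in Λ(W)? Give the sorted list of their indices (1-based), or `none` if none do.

With ζ = e^{iπ/4} the internal vectors are ζ^0,ζ^3,ζ^6,ζ^9.
#1 (0, -1, 1, 0): internal (0.70711, -1.70711); octagon support 1.70711 vs apothem 1 → ∉ W
#2 (0, -1, -2, 1): internal (1.41421, 2.00000); octagon support 2.41421 vs apothem 1 → ∉ W
#3 (0, 0, -1, 1): internal (0.70711, 1.70711); octagon support 1.70711 vs apothem 1 → ∉ W
#4 (3, -2, -1, -1): internal (3.70711, -1.12132); octagon support 3.70711 vs apothem 1 → ∉ W
#5 (0, 0, 1, 1): internal (0.70711, -0.29289); octagon support 0.70711 vs apothem 1 → ∈ W
#6 (1, 1, 0, 1): internal (1.00000, 1.41421); octagon support 1.70711 vs apothem 1 → ∉ W

5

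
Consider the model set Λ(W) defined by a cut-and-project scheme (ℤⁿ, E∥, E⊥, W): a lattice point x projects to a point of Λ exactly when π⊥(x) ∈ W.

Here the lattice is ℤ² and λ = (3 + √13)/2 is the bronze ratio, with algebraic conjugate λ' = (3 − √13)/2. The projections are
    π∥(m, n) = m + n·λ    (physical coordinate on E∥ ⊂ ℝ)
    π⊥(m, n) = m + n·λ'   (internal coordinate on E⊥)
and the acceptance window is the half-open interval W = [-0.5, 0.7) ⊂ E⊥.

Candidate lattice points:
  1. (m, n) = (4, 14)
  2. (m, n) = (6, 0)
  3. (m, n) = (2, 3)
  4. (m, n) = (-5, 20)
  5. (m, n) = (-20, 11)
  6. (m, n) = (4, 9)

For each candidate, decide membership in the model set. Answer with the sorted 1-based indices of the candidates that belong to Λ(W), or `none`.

Numerically λ ≈ 3.302776 and λ' = −1/λ ≈ -0.302776.
candidate 1: (m,n)=(4,14) → π∥ = 4+14·λ ≈ 50.238859, π⊥ = 4+14·λ' ≈ -0.238859 ∈ [-0.5, 0.7) ⇒ IN Λ
candidate 2: (m,n)=(6,0) → π∥ = 6+0·λ ≈ 6.000000, π⊥ = 6+0·λ' ≈ 6.000000 ∉ [-0.5, 0.7) ⇒ out
candidate 3: (m,n)=(2,3) → π∥ = 2+3·λ ≈ 11.908327, π⊥ = 2+3·λ' ≈ 1.091673 ∉ [-0.5, 0.7) ⇒ out
candidate 4: (m,n)=(-5,20) → π∥ = -5+20·λ ≈ 61.055513, π⊥ = -5+20·λ' ≈ -11.055513 ∉ [-0.5, 0.7) ⇒ out
candidate 5: (m,n)=(-20,11) → π∥ = -20+11·λ ≈ 16.330532, π⊥ = -20+11·λ' ≈ -23.330532 ∉ [-0.5, 0.7) ⇒ out
candidate 6: (m,n)=(4,9) → π∥ = 4+9·λ ≈ 33.724981, π⊥ = 4+9·λ' ≈ 1.275019 ∉ [-0.5, 0.7) ⇒ out

1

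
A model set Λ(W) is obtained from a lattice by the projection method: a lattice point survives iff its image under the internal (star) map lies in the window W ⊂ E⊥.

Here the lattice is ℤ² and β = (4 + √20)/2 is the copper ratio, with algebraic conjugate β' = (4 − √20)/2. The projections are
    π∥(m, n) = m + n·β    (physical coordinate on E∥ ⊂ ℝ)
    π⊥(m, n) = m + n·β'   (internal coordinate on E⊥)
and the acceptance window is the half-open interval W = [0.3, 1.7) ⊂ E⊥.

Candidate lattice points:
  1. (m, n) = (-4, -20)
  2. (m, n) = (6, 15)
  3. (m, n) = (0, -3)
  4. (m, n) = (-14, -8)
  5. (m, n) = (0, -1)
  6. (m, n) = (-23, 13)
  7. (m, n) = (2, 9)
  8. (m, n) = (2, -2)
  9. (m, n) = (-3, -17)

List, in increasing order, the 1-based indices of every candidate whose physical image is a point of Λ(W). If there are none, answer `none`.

Compute β' = (4−√20)/2 = -0.2361, so π⊥(m,n) = m -0.2361·n.
#1 (-4,-20): internal coord -4 + (-20)·β' = +0.7214; +0.7214 ∈ [0.3, 1.7) → IN Λ
#2 (6,15): internal coord 6 + (15)·β' = +2.4590; +2.4590 ∉ [0.3, 1.7) → out
#3 (0,-3): internal coord 0 + (-3)·β' = +0.7082; +0.7082 ∈ [0.3, 1.7) → IN Λ
#4 (-14,-8): internal coord -14 + (-8)·β' = -12.1115; -12.1115 ∉ [0.3, 1.7) → out
#5 (0,-1): internal coord 0 + (-1)·β' = +0.2361; +0.2361 ∉ [0.3, 1.7) → out
#6 (-23,13): internal coord -23 + (13)·β' = -26.0689; -26.0689 ∉ [0.3, 1.7) → out
#7 (2,9): internal coord 2 + (9)·β' = -0.1246; -0.1246 ∉ [0.3, 1.7) → out
#8 (2,-2): internal coord 2 + (-2)·β' = +2.4721; +2.4721 ∉ [0.3, 1.7) → out
#9 (-3,-17): internal coord -3 + (-17)·β' = +1.0132; +1.0132 ∈ [0.3, 1.7) → IN Λ

1, 3, 9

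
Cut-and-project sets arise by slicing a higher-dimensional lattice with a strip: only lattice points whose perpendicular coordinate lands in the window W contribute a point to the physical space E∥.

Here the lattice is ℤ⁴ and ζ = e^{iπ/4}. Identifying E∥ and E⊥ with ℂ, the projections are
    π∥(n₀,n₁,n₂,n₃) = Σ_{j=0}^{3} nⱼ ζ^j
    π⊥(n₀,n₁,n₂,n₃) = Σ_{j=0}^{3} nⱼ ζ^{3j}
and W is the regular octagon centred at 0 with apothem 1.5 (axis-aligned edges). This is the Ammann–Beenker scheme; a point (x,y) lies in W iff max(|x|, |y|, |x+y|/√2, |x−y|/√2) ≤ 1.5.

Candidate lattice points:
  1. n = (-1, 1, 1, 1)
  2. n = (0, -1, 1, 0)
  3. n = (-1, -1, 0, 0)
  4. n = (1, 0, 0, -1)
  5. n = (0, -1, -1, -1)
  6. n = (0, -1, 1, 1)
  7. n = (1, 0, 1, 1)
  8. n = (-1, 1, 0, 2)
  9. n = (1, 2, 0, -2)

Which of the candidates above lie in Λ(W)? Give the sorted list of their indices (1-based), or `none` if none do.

1, 3, 4, 5

With ζ = e^{iπ/4} the internal vectors are ζ^0,ζ^3,ζ^6,ζ^9.
#1 (-1, 1, 1, 1): internal (-1.000000, 0.414214); octagon support 1.000000 vs apothem 1.5 → ∈ W
#2 (0, -1, 1, 0): internal (0.707107, -1.707107); octagon support 1.707107 vs apothem 1.5 → ∉ W
#3 (-1, -1, 0, 0): internal (-0.292893, -0.707107); octagon support 0.707107 vs apothem 1.5 → ∈ W
#4 (1, 0, 0, -1): internal (0.292893, -0.707107); octagon support 0.707107 vs apothem 1.5 → ∈ W
#5 (0, -1, -1, -1): internal (0.000000, -0.414214); octagon support 0.414214 vs apothem 1.5 → ∈ W
#6 (0, -1, 1, 1): internal (1.414214, -1.000000); octagon support 1.707107 vs apothem 1.5 → ∉ W
#7 (1, 0, 1, 1): internal (1.707107, -0.292893); octagon support 1.707107 vs apothem 1.5 → ∉ W
#8 (-1, 1, 0, 2): internal (-0.292893, 2.121320); octagon support 2.121320 vs apothem 1.5 → ∉ W
#9 (1, 2, 0, -2): internal (-1.828427, 0.000000); octagon support 1.828427 vs apothem 1.5 → ∉ W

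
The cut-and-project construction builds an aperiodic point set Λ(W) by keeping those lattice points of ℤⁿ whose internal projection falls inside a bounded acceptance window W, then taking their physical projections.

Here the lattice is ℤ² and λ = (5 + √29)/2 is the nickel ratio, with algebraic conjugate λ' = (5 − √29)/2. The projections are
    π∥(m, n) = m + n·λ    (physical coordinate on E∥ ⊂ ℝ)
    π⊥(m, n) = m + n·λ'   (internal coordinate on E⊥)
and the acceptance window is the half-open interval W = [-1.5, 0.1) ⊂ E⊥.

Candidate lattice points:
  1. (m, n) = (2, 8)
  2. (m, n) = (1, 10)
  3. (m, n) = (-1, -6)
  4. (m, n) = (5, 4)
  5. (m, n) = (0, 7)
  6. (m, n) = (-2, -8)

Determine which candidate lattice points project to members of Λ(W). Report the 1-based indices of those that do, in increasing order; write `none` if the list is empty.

Compute λ' = (5−√29)/2 = -0.1926, so π⊥(m,n) = m -0.1926·n.
[1] lift (2,8): star map gives 0.4593; window check -1.5 ≤ 0.4593 < 0.1 is false → out
[2] lift (1,10): star map gives -0.9258; window check -1.5 ≤ -0.9258 < 0.1 is true → IN Λ
[3] lift (-1,-6): star map gives 0.1555; window check -1.5 ≤ 0.1555 < 0.1 is false → out
[4] lift (5,4): star map gives 4.2297; window check -1.5 ≤ 4.2297 < 0.1 is false → out
[5] lift (0,7): star map gives -1.3481; window check -1.5 ≤ -1.3481 < 0.1 is true → IN Λ
[6] lift (-2,-8): star map gives -0.4593; window check -1.5 ≤ -0.4593 < 0.1 is true → IN Λ

2, 5, 6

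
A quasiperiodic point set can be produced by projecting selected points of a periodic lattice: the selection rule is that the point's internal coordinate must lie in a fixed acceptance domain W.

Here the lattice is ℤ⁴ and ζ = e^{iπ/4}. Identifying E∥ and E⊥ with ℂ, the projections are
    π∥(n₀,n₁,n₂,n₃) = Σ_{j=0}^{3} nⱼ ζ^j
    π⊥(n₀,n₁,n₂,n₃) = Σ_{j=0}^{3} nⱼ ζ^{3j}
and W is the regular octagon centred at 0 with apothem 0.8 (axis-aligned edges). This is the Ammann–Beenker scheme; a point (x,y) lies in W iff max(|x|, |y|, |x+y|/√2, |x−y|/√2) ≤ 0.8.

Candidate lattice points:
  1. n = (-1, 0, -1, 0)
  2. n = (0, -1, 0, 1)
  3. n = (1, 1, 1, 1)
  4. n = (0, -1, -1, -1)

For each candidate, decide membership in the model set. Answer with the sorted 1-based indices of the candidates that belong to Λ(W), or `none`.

π⊥(n) = n₀ + n₁ζ³ + n₂ζ⁶ + n₃ζ⁹ where ζ = e^{iπ/4}.
#1 (-1, 0, -1, 0): internal (-1.0000, 1.0000); octagon support 1.4142 vs apothem 0.8 → ∉ W
#2 (0, -1, 0, 1): internal (1.4142, 0.0000); octagon support 1.4142 vs apothem 0.8 → ∉ W
#3 (1, 1, 1, 1): internal (1.0000, 0.4142); octagon support 1.0000 vs apothem 0.8 → ∉ W
#4 (0, -1, -1, -1): internal (0.0000, -0.4142); octagon support 0.4142 vs apothem 0.8 → ∈ W

4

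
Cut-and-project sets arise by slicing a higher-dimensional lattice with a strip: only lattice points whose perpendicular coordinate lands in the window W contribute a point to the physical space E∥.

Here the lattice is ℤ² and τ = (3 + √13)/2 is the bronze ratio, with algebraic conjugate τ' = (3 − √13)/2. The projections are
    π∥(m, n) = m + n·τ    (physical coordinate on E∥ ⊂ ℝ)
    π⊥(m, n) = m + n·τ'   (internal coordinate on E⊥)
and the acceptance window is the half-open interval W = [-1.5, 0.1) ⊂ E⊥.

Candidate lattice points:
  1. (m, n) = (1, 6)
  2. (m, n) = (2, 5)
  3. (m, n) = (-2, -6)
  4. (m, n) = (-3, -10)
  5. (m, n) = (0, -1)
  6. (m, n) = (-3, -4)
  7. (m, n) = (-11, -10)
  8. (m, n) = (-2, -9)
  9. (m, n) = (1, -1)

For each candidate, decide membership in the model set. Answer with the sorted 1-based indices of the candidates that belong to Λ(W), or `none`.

1, 3, 4

Compute τ' = (3−√13)/2 = -0.30278, so π⊥(m,n) = m -0.30278·n.
candidate 1: (m,n)=(1,6) → π∥ = 1+6·τ ≈ 20.81665, π⊥ = 1+6·τ' ≈ -0.81665 ∈ [-1.5, 0.1) ⇒ IN Λ
candidate 2: (m,n)=(2,5) → π∥ = 2+5·τ ≈ 18.51388, π⊥ = 2+5·τ' ≈ 0.48612 ∉ [-1.5, 0.1) ⇒ out
candidate 3: (m,n)=(-2,-6) → π∥ = -2-6·τ ≈ -21.81665, π⊥ = -2-6·τ' ≈ -0.18335 ∈ [-1.5, 0.1) ⇒ IN Λ
candidate 4: (m,n)=(-3,-10) → π∥ = -3-10·τ ≈ -36.02776, π⊥ = -3-10·τ' ≈ 0.02776 ∈ [-1.5, 0.1) ⇒ IN Λ
candidate 5: (m,n)=(0,-1) → π∥ = 0-1·τ ≈ -3.30278, π⊥ = 0-1·τ' ≈ 0.30278 ∉ [-1.5, 0.1) ⇒ out
candidate 6: (m,n)=(-3,-4) → π∥ = -3-4·τ ≈ -16.21110, π⊥ = -3-4·τ' ≈ -1.78890 ∉ [-1.5, 0.1) ⇒ out
candidate 7: (m,n)=(-11,-10) → π∥ = -11-10·τ ≈ -44.02776, π⊥ = -11-10·τ' ≈ -7.97224 ∉ [-1.5, 0.1) ⇒ out
candidate 8: (m,n)=(-2,-9) → π∥ = -2-9·τ ≈ -31.72498, π⊥ = -2-9·τ' ≈ 0.72498 ∉ [-1.5, 0.1) ⇒ out
candidate 9: (m,n)=(1,-1) → π∥ = 1-1·τ ≈ -2.30278, π⊥ = 1-1·τ' ≈ 1.30278 ∉ [-1.5, 0.1) ⇒ out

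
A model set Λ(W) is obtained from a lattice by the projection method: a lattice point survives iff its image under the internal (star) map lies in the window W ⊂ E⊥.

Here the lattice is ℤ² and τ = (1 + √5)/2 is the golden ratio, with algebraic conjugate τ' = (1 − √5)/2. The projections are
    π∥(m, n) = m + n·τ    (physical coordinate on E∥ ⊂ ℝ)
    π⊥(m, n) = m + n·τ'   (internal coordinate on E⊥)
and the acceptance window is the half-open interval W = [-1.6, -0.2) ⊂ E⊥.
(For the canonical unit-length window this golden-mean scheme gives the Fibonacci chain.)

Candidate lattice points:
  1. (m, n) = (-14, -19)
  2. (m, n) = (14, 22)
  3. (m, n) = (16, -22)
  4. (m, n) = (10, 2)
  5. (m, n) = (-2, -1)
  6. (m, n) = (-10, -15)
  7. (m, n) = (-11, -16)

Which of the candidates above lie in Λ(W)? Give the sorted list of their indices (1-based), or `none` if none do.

5, 6, 7

Compute τ' = (1−√5)/2 = -0.61803, so π⊥(m,n) = m -0.61803·n.
#1 (-14,-19): internal coord -14 + (-19)·τ' = -2.25735; -2.25735 ∉ [-1.6, -0.2) → out
#2 (14,22): internal coord 14 + (22)·τ' = +0.40325; +0.40325 ∉ [-1.6, -0.2) → out
#3 (16,-22): internal coord 16 + (-22)·τ' = +29.59675; +29.59675 ∉ [-1.6, -0.2) → out
#4 (10,2): internal coord 10 + (2)·τ' = +8.76393; +8.76393 ∉ [-1.6, -0.2) → out
#5 (-2,-1): internal coord -2 + (-1)·τ' = -1.38197; -1.38197 ∈ [-1.6, -0.2) → IN Λ
#6 (-10,-15): internal coord -10 + (-15)·τ' = -0.72949; -0.72949 ∈ [-1.6, -0.2) → IN Λ
#7 (-11,-16): internal coord -11 + (-16)·τ' = -1.11146; -1.11146 ∈ [-1.6, -0.2) → IN Λ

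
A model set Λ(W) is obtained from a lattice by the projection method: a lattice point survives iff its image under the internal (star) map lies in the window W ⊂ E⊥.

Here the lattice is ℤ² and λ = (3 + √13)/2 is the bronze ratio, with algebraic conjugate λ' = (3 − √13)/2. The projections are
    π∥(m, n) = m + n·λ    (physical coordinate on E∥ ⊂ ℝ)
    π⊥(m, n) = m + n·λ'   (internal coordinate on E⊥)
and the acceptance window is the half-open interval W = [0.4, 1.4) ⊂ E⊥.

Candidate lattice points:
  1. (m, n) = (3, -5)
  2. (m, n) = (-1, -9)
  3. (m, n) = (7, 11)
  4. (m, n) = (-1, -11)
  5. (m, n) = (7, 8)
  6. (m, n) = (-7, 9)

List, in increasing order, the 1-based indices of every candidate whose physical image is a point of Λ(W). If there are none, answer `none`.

none

Compute λ' = (3−√13)/2 = -0.302776, so π⊥(m,n) = m -0.302776·n.
candidate 1: (m,n)=(3,-5) → π∥ = 3-5·λ ≈ -13.513878, π⊥ = 3-5·λ' ≈ 4.513878 ∉ [0.4, 1.4) ⇒ out
candidate 2: (m,n)=(-1,-9) → π∥ = -1-9·λ ≈ -30.724981, π⊥ = -1-9·λ' ≈ 1.724981 ∉ [0.4, 1.4) ⇒ out
candidate 3: (m,n)=(7,11) → π∥ = 7+11·λ ≈ 43.330532, π⊥ = 7+11·λ' ≈ 3.669468 ∉ [0.4, 1.4) ⇒ out
candidate 4: (m,n)=(-1,-11) → π∥ = -1-11·λ ≈ -37.330532, π⊥ = -1-11·λ' ≈ 2.330532 ∉ [0.4, 1.4) ⇒ out
candidate 5: (m,n)=(7,8) → π∥ = 7+8·λ ≈ 33.422205, π⊥ = 7+8·λ' ≈ 4.577795 ∉ [0.4, 1.4) ⇒ out
candidate 6: (m,n)=(-7,9) → π∥ = -7+9·λ ≈ 22.724981, π⊥ = -7+9·λ' ≈ -9.724981 ∉ [0.4, 1.4) ⇒ out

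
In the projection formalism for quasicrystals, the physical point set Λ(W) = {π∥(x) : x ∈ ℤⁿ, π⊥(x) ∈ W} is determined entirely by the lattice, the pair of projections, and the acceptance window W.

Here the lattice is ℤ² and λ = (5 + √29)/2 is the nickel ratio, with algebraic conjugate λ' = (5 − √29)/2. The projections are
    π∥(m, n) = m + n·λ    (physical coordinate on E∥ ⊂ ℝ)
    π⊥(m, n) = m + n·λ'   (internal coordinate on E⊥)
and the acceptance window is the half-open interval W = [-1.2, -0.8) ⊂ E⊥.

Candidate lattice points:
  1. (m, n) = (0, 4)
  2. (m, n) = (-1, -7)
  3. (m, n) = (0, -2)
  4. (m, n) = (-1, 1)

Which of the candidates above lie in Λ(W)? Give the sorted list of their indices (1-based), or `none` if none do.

4

Compute λ' = (5−√29)/2 = -0.19258, so π⊥(m,n) = m -0.19258·n.
#1 (0,4): internal coord 0 + (4)·λ' = -0.77033; -0.77033 ∉ [-1.2, -0.8) → out
#2 (-1,-7): internal coord -1 + (-7)·λ' = +0.34808; +0.34808 ∉ [-1.2, -0.8) → out
#3 (0,-2): internal coord 0 + (-2)·λ' = +0.38516; +0.38516 ∉ [-1.2, -0.8) → out
#4 (-1,1): internal coord -1 + (1)·λ' = -1.19258; -1.19258 ∈ [-1.2, -0.8) → IN Λ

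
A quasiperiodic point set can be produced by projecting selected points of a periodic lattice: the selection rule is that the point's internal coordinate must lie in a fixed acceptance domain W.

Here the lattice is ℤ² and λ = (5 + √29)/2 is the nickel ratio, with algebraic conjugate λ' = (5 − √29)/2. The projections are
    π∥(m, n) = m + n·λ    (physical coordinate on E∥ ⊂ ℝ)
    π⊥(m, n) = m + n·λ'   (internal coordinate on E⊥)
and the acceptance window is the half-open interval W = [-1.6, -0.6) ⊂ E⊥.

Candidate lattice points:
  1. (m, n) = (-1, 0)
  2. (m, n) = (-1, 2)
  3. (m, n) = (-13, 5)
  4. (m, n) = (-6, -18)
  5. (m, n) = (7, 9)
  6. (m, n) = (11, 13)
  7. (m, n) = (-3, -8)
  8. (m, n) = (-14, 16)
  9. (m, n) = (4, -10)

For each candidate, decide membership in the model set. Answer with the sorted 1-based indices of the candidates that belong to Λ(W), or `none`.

1, 2, 7

Numerically λ ≈ 5.1926 and λ' = −1/λ ≈ -0.1926.
candidate 1: (m,n)=(-1,0) → π∥ = -1+0·λ ≈ -1.0000, π⊥ = -1+0·λ' ≈ -1.0000 ∈ [-1.6, -0.6) ⇒ IN Λ
candidate 2: (m,n)=(-1,2) → π∥ = -1+2·λ ≈ 9.3852, π⊥ = -1+2·λ' ≈ -1.3852 ∈ [-1.6, -0.6) ⇒ IN Λ
candidate 3: (m,n)=(-13,5) → π∥ = -13+5·λ ≈ 12.9629, π⊥ = -13+5·λ' ≈ -13.9629 ∉ [-1.6, -0.6) ⇒ out
candidate 4: (m,n)=(-6,-18) → π∥ = -6-18·λ ≈ -99.4665, π⊥ = -6-18·λ' ≈ -2.5335 ∉ [-1.6, -0.6) ⇒ out
candidate 5: (m,n)=(7,9) → π∥ = 7+9·λ ≈ 53.7332, π⊥ = 7+9·λ' ≈ 5.2668 ∉ [-1.6, -0.6) ⇒ out
candidate 6: (m,n)=(11,13) → π∥ = 11+13·λ ≈ 78.5036, π⊥ = 11+13·λ' ≈ 8.4964 ∉ [-1.6, -0.6) ⇒ out
candidate 7: (m,n)=(-3,-8) → π∥ = -3-8·λ ≈ -44.5407, π⊥ = -3-8·λ' ≈ -1.4593 ∈ [-1.6, -0.6) ⇒ IN Λ
candidate 8: (m,n)=(-14,16) → π∥ = -14+16·λ ≈ 69.0813, π⊥ = -14+16·λ' ≈ -17.0813 ∉ [-1.6, -0.6) ⇒ out
candidate 9: (m,n)=(4,-10) → π∥ = 4-10·λ ≈ -47.9258, π⊥ = 4-10·λ' ≈ 5.9258 ∉ [-1.6, -0.6) ⇒ out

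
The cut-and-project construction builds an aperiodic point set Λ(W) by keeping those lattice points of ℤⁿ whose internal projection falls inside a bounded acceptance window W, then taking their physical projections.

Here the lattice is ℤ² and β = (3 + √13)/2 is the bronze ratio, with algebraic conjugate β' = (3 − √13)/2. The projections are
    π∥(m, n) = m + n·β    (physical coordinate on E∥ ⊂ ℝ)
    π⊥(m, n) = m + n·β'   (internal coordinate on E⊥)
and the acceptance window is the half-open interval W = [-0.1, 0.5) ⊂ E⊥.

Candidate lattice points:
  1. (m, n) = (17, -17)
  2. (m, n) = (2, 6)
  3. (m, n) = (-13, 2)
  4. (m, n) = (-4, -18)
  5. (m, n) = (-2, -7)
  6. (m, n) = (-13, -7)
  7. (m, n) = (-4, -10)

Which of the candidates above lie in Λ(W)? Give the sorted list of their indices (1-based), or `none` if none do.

Compute β' = (3−√13)/2 = -0.30278, so π⊥(m,n) = m -0.30278·n.
#1 (17,-17): internal coord 17 + (-17)·β' = +22.14719; +22.14719 ∉ [-0.1, 0.5) → out
#2 (2,6): internal coord 2 + (6)·β' = +0.18335; +0.18335 ∈ [-0.1, 0.5) → IN Λ
#3 (-13,2): internal coord -13 + (2)·β' = -13.60555; -13.60555 ∉ [-0.1, 0.5) → out
#4 (-4,-18): internal coord -4 + (-18)·β' = +1.44996; +1.44996 ∉ [-0.1, 0.5) → out
#5 (-2,-7): internal coord -2 + (-7)·β' = +0.11943; +0.11943 ∈ [-0.1, 0.5) → IN Λ
#6 (-13,-7): internal coord -13 + (-7)·β' = -10.88057; -10.88057 ∉ [-0.1, 0.5) → out
#7 (-4,-10): internal coord -4 + (-10)·β' = -0.97224; -0.97224 ∉ [-0.1, 0.5) → out

2, 5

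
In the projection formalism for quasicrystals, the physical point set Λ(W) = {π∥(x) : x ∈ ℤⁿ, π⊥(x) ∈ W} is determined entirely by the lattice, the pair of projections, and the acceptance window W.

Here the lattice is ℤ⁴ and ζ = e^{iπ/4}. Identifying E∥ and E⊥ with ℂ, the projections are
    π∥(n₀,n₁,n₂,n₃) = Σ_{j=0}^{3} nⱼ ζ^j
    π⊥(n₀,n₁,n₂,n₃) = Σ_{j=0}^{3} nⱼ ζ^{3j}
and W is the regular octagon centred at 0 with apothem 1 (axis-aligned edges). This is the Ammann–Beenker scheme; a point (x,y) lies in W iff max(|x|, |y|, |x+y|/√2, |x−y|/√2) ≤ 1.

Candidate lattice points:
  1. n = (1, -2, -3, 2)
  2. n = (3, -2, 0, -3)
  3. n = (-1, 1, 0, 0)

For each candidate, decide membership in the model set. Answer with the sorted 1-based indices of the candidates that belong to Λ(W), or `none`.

none

π⊥(n) = n₀ + n₁ζ³ + n₂ζ⁶ + n₃ζ⁹ where ζ = e^{iπ/4}.
candidate 1: n = (1, -2, -3, 2) → π⊥ ≈ (+3.82843, +3.00000); max(|x|,|y|,|x±y|/√2) = 4.82843 > 1 ⇒ ∉ W
candidate 2: n = (3, -2, 0, -3) → π⊥ ≈ (+2.29289, -3.53553); max(|x|,|y|,|x±y|/√2) = 4.12132 > 1 ⇒ ∉ W
candidate 3: n = (-1, 1, 0, 0) → π⊥ ≈ (-1.70711, +0.70711); max(|x|,|y|,|x±y|/√2) = 1.70711 > 1 ⇒ ∉ W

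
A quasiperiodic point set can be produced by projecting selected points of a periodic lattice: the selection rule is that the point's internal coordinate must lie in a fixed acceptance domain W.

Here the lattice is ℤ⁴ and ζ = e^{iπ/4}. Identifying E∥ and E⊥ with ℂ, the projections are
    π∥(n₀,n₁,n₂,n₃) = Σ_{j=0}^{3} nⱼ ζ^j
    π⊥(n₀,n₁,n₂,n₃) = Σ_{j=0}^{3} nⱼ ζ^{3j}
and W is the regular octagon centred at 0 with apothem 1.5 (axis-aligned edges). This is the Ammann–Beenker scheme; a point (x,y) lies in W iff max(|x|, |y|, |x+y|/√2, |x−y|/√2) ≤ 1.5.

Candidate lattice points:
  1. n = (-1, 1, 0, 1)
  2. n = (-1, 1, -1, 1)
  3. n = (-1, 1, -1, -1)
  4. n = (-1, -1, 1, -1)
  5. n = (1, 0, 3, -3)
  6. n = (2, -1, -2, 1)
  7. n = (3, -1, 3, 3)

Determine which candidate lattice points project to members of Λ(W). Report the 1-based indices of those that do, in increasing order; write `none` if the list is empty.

none

With ζ = e^{iπ/4} the internal vectors are ζ^0,ζ^3,ζ^6,ζ^9.
#1 (-1, 1, 0, 1): internal (-1.0000, 1.4142); octagon support 1.7071 vs apothem 1.5 → ∉ W
#2 (-1, 1, -1, 1): internal (-1.0000, 2.4142); octagon support 2.4142 vs apothem 1.5 → ∉ W
#3 (-1, 1, -1, -1): internal (-2.4142, 1.0000); octagon support 2.4142 vs apothem 1.5 → ∉ W
#4 (-1, -1, 1, -1): internal (-1.0000, -2.4142); octagon support 2.4142 vs apothem 1.5 → ∉ W
#5 (1, 0, 3, -3): internal (-1.1213, -5.1213); octagon support 5.1213 vs apothem 1.5 → ∉ W
#6 (2, -1, -2, 1): internal (3.4142, 2.0000); octagon support 3.8284 vs apothem 1.5 → ∉ W
#7 (3, -1, 3, 3): internal (5.8284, -1.5858); octagon support 5.8284 vs apothem 1.5 → ∉ W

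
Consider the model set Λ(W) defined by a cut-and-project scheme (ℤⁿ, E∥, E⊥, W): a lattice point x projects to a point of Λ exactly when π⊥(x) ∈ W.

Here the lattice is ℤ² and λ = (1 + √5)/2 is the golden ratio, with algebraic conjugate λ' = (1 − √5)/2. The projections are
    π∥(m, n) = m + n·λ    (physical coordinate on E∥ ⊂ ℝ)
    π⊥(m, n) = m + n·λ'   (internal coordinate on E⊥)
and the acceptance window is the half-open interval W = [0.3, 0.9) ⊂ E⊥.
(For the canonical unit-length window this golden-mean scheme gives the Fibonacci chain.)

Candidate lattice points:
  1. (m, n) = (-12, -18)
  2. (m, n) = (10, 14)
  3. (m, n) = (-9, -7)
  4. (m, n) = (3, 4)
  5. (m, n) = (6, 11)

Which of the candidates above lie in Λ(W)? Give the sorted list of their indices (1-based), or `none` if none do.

4

λ' = (1−√5)/2 ≈ -0.61803.
candidate 1: (m,n)=(-12,-18) → π∥ = -12-18·λ ≈ -41.12461, π⊥ = -12-18·λ' ≈ -0.87539 ∉ [0.3, 0.9) ⇒ out
candidate 2: (m,n)=(10,14) → π∥ = 10+14·λ ≈ 32.65248, π⊥ = 10+14·λ' ≈ 1.34752 ∉ [0.3, 0.9) ⇒ out
candidate 3: (m,n)=(-9,-7) → π∥ = -9-7·λ ≈ -20.32624, π⊥ = -9-7·λ' ≈ -4.67376 ∉ [0.3, 0.9) ⇒ out
candidate 4: (m,n)=(3,4) → π∥ = 3+4·λ ≈ 9.47214, π⊥ = 3+4·λ' ≈ 0.52786 ∈ [0.3, 0.9) ⇒ IN Λ
candidate 5: (m,n)=(6,11) → π∥ = 6+11·λ ≈ 23.79837, π⊥ = 6+11·λ' ≈ -0.79837 ∉ [0.3, 0.9) ⇒ out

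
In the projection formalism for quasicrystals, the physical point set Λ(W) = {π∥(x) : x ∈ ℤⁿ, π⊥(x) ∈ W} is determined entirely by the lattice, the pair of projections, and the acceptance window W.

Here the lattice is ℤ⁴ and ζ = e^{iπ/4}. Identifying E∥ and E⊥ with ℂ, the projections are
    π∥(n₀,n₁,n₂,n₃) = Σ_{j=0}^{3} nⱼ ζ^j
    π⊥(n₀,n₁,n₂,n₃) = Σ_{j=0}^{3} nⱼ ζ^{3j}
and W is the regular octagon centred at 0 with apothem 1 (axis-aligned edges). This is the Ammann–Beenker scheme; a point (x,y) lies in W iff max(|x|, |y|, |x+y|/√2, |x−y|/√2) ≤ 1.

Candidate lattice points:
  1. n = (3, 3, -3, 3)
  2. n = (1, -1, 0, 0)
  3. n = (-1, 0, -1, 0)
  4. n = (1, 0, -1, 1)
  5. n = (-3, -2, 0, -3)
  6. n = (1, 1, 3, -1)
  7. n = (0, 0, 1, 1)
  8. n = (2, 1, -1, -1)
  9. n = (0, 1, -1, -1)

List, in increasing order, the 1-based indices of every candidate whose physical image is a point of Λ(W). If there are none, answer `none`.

7

π⊥(n) = n₀ + n₁ζ³ + n₂ζ⁶ + n₃ζ⁹ where ζ = e^{iπ/4}.
candidate 1: n = (3, 3, -3, 3) → π⊥ ≈ (+3.00000, +7.24264); max(|x|,|y|,|x±y|/√2) = 7.24264 > 1 ⇒ ∉ W
candidate 2: n = (1, -1, 0, 0) → π⊥ ≈ (+1.70711, -0.70711); max(|x|,|y|,|x±y|/√2) = 1.70711 > 1 ⇒ ∉ W
candidate 3: n = (-1, 0, -1, 0) → π⊥ ≈ (-1.00000, +1.00000); max(|x|,|y|,|x±y|/√2) = 1.41421 > 1 ⇒ ∉ W
candidate 4: n = (1, 0, -1, 1) → π⊥ ≈ (+1.70711, +1.70711); max(|x|,|y|,|x±y|/√2) = 2.41421 > 1 ⇒ ∉ W
candidate 5: n = (-3, -2, 0, -3) → π⊥ ≈ (-3.70711, -3.53553); max(|x|,|y|,|x±y|/√2) = 5.12132 > 1 ⇒ ∉ W
candidate 6: n = (1, 1, 3, -1) → π⊥ ≈ (-0.41421, -3.00000); max(|x|,|y|,|x±y|/√2) = 3.00000 > 1 ⇒ ∉ W
candidate 7: n = (0, 0, 1, 1) → π⊥ ≈ (+0.70711, -0.29289); max(|x|,|y|,|x±y|/√2) = 0.70711 ≤ 1 ⇒ ∈ W
candidate 8: n = (2, 1, -1, -1) → π⊥ ≈ (+0.58579, +1.00000); max(|x|,|y|,|x±y|/√2) = 1.12132 > 1 ⇒ ∉ W
candidate 9: n = (0, 1, -1, -1) → π⊥ ≈ (-1.41421, +1.00000); max(|x|,|y|,|x±y|/√2) = 1.70711 > 1 ⇒ ∉ W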